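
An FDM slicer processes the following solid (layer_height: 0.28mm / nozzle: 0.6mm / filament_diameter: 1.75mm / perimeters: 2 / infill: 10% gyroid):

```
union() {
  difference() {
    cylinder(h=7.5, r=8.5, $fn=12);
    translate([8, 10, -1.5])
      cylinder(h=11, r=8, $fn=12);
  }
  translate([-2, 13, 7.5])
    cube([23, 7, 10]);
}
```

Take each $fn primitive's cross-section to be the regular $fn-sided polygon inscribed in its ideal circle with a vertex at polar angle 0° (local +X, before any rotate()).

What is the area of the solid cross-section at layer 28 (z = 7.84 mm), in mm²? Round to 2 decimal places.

161.00 mm²

At z = 7.84 mm: the cylinder does not reach this height (z outside [0, 7.5]); the cylinder at (8, 10): section is a regular 12-gon, circumradius r=8 (area = (12/2)·8.000²·sin(360°/12) = 192.00 mm²); After the difference (first − rest): the first operand is absent here, so nothing remains; the cube at (-2, 13) (footprint 23×7) is included at this height (area 161.00 mm²); Merging all regions: only the 23×7 cube at (-2, 13) is present, so the union is just that shape — area = 161.00 mm². Overall, the cross-section is a single solid region. Net area = 161.00 mm².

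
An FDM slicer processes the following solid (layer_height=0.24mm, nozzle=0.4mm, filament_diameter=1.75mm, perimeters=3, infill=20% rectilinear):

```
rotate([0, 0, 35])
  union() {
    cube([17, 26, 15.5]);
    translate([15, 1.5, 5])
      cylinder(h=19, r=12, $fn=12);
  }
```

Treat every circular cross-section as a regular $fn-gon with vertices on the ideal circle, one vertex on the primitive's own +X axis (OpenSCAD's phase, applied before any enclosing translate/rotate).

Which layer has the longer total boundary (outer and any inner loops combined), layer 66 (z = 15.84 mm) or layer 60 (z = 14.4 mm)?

Layer 66 (z = 15.84): the cube does not reach this height (z outside [0, 15.5]); the cylinder at (15, 1.5): section is a regular 12-gon, circumradius r=12 (perimeter = 2·12·12.000·sin(180°/12) = 74.54 mm); Combining (union): only the r=12 cylinder at (15, 1.5) is present, so the union is just that shape — boundary = 74.54 mm; (whole slice rotated 35° about Z — lengths, areas and connectivity unchanged). So its perimeter = 74.54 mm. Layer 60 (z = 14.4): the 17×26 cube contributes its full rectangle (perimeter 86.00 mm); the cylinder at (15, 1.5): section is a regular 12-gon, circumradius r=12 (perimeter = 2·12·12.000·sin(180°/12) = 74.54 mm); Merging all regions: the regions partially overlap (shared area 152.16 mm²), so the edge portions inside another operand are dropped and the merged outline is re-measured after clipping — boundary = 111.72 mm; (whole slice rotated 35° about Z — lengths, areas and connectivity unchanged). So its perimeter = 111.72 mm. Layer 60 is larger (111.72 vs 74.54 mm).

layer 60 (z = 14.4 mm)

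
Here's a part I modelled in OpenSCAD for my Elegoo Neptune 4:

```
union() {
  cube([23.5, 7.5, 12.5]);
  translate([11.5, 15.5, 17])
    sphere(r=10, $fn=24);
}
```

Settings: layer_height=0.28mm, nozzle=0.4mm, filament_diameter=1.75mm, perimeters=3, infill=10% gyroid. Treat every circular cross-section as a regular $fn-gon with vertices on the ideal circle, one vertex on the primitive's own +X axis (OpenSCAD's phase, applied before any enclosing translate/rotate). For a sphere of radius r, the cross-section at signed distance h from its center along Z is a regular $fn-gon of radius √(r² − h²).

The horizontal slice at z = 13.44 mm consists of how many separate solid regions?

1

At z = 13.44 mm: the cube is not intersected at this z (z outside [0, 12.5]); the r=10 sphere at (11.5, 15.5) contributes a regular 24-gon of circumradius √(10²−3.56²) = 9.345; Combining (union): only the r=10 sphere at (11.5, 15.5) is present, so the union is just that shape — 1 connected region. The result has 1 disconnected region.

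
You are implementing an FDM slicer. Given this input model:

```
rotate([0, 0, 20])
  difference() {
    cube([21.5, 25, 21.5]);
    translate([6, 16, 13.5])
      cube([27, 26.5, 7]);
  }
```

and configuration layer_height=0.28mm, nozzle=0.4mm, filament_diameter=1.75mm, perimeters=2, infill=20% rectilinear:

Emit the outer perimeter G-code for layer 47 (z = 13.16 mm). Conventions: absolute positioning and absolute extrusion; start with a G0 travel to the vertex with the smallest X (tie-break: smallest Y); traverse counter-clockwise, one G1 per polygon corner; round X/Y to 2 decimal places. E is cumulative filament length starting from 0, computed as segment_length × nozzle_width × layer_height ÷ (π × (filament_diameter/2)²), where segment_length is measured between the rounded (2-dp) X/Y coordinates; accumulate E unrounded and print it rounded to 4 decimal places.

G0 X-8.55 Y23.49 Z13.16
G1 X0.00 Y0.00 E1.1640
G1 X20.20 Y7.35 E2.1649
G1 X11.65 Y30.85 E3.3294
G1 X-8.55 Y23.49 E4.3304

At z = 13.16 mm: the cube (footprint 21.5×25) is included at this height; the cube at (6, 16) is absent (z outside [13.5, 20.5]); Subtracting the remaining from the first: none of the subtracted shapes is present at this height, so the 21.5×25 cube is unchanged — 1 connected region; (whole slice rotated 20° about Z — lengths, areas and connectivity unchanged). The outline is a single polygon with 4 vertices. Extrusion per mm of travel: 0.4 × 0.28 / (π × 0.875²) = 0.046564. Accumulating E over each segment gives final E = 4.3304.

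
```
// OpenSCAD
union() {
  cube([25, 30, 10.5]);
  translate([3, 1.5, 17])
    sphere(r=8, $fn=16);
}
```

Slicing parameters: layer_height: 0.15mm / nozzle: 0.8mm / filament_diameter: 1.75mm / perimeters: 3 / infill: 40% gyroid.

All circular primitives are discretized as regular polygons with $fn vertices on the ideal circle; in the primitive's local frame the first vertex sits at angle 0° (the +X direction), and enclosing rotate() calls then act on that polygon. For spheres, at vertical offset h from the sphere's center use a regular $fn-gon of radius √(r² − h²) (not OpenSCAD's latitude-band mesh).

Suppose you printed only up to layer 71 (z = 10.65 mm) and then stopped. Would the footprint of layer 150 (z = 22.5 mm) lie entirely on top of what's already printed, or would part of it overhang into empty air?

part overhangs

Compare the two slices. At z = 10.65: the cube is not intersected at this z (z outside [0, 10.5]); the r=8 sphere at (3, 1.5) slices to a regular 16-gon of circumradius 4.866 (√(r²−h²) with h=6.35 from center) (area = (16/2)·4.866²·sin(360°/16) = 72.49 mm²); Taking the union: only the r=8 sphere at (3, 1.5) is present, so the union is just that shape — area = 72.49 mm². At z = 22.5: the cube does not reach this height (z outside [0, 10.5]); the r=8 sphere at (3, 1.5) slices to a regular 16-gon of circumradius 5.809 (√(r²−h²) with h=5.5 from center) (area = (16/2)·5.809²·sin(360°/16) = 103.32 mm²); Combining (union): only the r=8 sphere at (3, 1.5) is present, so the union is just that shape — area = 103.32 mm². Checking containment: at z = 22.5 the cross-section extends beyond the z = 10.65 cross-section by about 30.84 mm².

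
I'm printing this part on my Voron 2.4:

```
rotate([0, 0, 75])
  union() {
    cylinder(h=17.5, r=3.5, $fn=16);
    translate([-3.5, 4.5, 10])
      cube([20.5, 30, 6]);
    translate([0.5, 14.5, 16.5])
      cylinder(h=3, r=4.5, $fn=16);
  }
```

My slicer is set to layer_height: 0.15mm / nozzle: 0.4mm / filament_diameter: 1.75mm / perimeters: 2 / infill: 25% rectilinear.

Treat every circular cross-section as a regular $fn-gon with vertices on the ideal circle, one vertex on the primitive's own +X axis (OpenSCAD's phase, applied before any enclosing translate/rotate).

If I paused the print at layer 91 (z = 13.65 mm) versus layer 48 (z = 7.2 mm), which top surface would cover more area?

Layer 91 (z = 13.65): the r=3.5 cylinder gives a regular 16-gon of circumradius 3.5 (constant along its height) (area = (16/2)·3.500²·sin(360°/16) = 37.50 mm²); the cube at (-3.5, 4.5) is present — its section is the full 20.5×30 rectangle (area 615.00 mm²); the cylinder at (0.5, 14.5) does not reach this height (z outside [16.5, 19.5]); Merging all regions: the 2 present regions are separate (no shared area or edge), so areas and boundary lengths simply add and each stays a separate island — area = 652.50 mm²; (rotated 75° about Z; rotation is an isometry so areas/perimeters/island counts are preserved). So its area = 652.50 mm². Layer 48 (z = 7.2): the cylinder: section is a regular 16-gon, circumradius r=3.5 (area = (16/2)·3.500²·sin(360°/16) = 37.50 mm²); the cube at (-3.5, 4.5) is not intersected at this z (z outside [10, 16]); the cylinder at (0.5, 14.5) is absent (z outside [16.5, 19.5]); Taking the union: only the r=3.5 cylinder is present, so the union is just that shape — area = 37.50 mm²; (rotated 75° about Z; rotation is an isometry so areas/perimeters/island counts are preserved). So its area = 37.50 mm². Layer 91 is larger (652.50 vs 37.50 mm²).

layer 91 (z = 13.65 mm)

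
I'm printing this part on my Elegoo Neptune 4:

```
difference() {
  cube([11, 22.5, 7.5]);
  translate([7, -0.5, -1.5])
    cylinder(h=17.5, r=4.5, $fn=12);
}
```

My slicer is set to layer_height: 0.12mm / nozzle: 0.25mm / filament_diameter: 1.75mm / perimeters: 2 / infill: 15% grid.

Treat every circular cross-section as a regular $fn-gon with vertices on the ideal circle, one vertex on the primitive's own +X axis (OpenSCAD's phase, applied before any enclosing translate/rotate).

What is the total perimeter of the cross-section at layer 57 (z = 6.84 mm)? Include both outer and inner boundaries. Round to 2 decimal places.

At z = 6.84 mm: the 11×22.5 cube contributes its full rectangle (perimeter 67.00 mm); the cylinder at (7, -0.5): section is a regular 12-gon, circumradius r=4.5 (perimeter = 2·12·4.500·sin(180°/12) = 27.95 mm); After the difference (first − rest): starting from the 11×22.5 cube, the r=4.5 cylinder at (7, -0.5) partially overlaps it — only the 25.69 mm² overlap (of its 60.75 mm²) is removed, clipping the outline — boundary = 68.79 mm. Overall, the cross-section is a single solid region. Total boundary length (outer) = 68.79 mm.

68.79 mm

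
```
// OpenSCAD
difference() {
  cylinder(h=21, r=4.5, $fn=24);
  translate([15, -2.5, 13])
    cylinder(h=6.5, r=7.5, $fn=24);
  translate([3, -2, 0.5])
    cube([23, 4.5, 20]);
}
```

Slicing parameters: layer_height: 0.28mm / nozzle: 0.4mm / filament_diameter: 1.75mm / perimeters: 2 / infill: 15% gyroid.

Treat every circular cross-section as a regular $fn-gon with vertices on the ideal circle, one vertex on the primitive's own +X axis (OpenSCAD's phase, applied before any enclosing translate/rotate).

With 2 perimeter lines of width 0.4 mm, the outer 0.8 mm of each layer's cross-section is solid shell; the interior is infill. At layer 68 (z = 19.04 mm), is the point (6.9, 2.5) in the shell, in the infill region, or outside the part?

outside

At z = 19.04 mm: the r=4.5 cylinder gives a regular 24-gon of circumradius 4.5 (constant along its height); the r=7.5 cylinder at (15, -2.5) gives a regular 24-gon of circumradius 7.5 (constant along its height); the 23×4.5 cube at (3, -2) contributes its full rectangle; After the difference (first − rest): starting from the r=4.5 cylinder, the r=7.5 cylinder at (15, -2.5) misses the remaining region (no effect); the 23×4.5 cube at (3, -2) partially overlaps it — only the 5.71 mm² overlap (of its 103.50 mm²) is removed, clipping the outline — 1 connected region. Overall, the cross-section is a single solid region. The nearest boundary edge runs (3.18, 3.18)→(3.71, 2.50); distance from the point to it = 3.19 mm. The point is not inside any of the regions above, so it lies outside the cross-section (3.19 mm from the nearest boundary).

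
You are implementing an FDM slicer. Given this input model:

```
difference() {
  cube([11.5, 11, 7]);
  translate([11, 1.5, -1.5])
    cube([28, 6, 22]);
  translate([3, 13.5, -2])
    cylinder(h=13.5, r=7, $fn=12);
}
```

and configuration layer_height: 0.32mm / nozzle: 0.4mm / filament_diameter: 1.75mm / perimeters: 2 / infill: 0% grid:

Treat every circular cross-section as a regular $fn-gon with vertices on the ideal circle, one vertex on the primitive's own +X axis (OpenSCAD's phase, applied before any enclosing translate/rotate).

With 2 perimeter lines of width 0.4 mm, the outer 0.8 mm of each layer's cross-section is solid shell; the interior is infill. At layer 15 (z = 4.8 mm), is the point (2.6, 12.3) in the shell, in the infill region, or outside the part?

outside

At z = 4.8 mm: the 11.5×11 cube contributes its full rectangle; the 28×6 cube at (11, 1.5) contributes its full rectangle; the cylinder at (3, 13.5): section is a regular 12-gon, circumradius r=7; After the difference (first − rest): starting from the 11.5×11 cube, the 28×6 cube at (11, 1.5) partially overlaps it — only the 3.00 mm² overlap (of its 168.00 mm²) is removed, clipping the outline; the r=7 cylinder at (3, 13.5) partially overlaps it — only the 32.38 mm² overlap (of its 147.00 mm²) is removed, clipping the outline — 1 connected region. Overall, the cross-section is a single solid region. The nearest boundary edge runs (0.00, 7.30)→(3.00, 6.50); distance from the point to it = 5.50 mm. The point is not inside any of the regions above, so it lies outside the cross-section (5.50 mm from the nearest boundary).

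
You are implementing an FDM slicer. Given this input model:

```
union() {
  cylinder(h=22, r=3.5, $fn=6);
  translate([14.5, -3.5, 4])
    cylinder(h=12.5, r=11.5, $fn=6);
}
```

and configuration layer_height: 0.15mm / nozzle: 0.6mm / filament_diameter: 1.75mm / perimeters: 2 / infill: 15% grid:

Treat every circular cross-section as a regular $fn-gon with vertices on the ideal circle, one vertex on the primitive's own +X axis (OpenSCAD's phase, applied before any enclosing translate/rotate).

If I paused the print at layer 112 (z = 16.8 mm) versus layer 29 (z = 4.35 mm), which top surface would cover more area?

layer 29 (z = 4.35 mm)

Layer 112 (z = 16.8): the r=3.5 cylinder gives a regular 6-gon of circumradius 3.5 (constant along its height) (area = (6/2)·3.500²·sin(360°/6) = 31.83 mm²); the cylinder at (14.5, -3.5) is not intersected at this z (z outside [4, 16.5]); Taking the union: only the r=3.5 cylinder is present, so the union is just that shape — area = 31.83 mm². So its area = 31.83 mm². Layer 29 (z = 4.35): the r=3.5 cylinder gives a regular 6-gon of circumradius 3.5 (constant along its height) (area = (6/2)·3.500²·sin(360°/6) = 31.83 mm²); the r=11.5 cylinder at (14.5, -3.5) contributes a regular 6-gon of circumradius 11.5 (area = (6/2)·11.500²·sin(360°/6) = 343.60 mm²); Combining (union): the 2 present regions are separate (no shared area or edge), so areas and boundary lengths simply add and each stays a separate island — area = 375.42 mm². So its area = 375.42 mm². Layer 29 is larger (375.42 vs 31.83 mm²).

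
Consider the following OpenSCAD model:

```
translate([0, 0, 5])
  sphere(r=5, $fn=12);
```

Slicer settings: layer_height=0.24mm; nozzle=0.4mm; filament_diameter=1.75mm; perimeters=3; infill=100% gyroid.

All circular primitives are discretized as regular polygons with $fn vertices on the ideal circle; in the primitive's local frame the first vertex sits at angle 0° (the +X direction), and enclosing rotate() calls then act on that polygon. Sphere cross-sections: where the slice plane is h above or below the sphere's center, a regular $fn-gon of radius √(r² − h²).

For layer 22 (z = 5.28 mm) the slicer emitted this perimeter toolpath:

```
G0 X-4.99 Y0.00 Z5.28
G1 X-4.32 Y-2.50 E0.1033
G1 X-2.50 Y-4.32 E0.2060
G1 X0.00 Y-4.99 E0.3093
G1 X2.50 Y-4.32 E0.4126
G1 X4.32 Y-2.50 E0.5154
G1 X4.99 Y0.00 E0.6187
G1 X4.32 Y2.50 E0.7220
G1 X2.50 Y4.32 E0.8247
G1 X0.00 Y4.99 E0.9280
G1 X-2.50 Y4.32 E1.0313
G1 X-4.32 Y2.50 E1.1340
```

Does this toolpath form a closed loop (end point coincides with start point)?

no

Start point (G0): (-4.99, 0.00). End point (last G1): the path does not return to the start — open.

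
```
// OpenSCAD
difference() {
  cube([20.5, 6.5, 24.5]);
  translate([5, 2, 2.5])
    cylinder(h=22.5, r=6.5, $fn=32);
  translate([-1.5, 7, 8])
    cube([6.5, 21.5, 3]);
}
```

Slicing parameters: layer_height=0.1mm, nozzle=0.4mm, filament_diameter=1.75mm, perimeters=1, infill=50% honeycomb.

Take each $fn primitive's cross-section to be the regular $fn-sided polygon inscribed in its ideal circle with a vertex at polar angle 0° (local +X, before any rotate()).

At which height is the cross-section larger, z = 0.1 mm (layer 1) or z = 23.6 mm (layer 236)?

Layer 1 (z = 0.1): the 20.5×6.5 cube contributes its full rectangle (area 133.25 mm²); the cylinder at (5, 2) does not reach this height (z outside [2.5, 25]); the cube at (-1.5, 7) is absent (z outside [8, 11]); After the difference (first − rest): none of the subtracted shapes is present at this height, so the 20.5×6.5 cube is unchanged — area = 133.25 mm². So its area = 133.25 mm². Layer 236 (z = 23.6): the 20.5×6.5 cube contributes its full rectangle (area 133.25 mm²); the r=6.5 cylinder at (5, 2) contributes a regular 32-gon of circumradius 6.5 (area = (32/2)·6.500²·sin(360°/32) = 131.88 mm²); the cube at (-1.5, 7) does not reach this height (z outside [8, 11]); After the difference (first − rest): starting from the 20.5×6.5 cube (133.25 mm²), the r=6.5 cylinder at (5, 2) partially overlaps it — only the 71.79 mm² overlap (of its 131.88 mm²) is removed, clipping the outline — area = 61.46 mm². So its area = 61.46 mm². Layer 1 is larger (133.25 vs 61.46 mm²).

layer 1 (z = 0.1 mm)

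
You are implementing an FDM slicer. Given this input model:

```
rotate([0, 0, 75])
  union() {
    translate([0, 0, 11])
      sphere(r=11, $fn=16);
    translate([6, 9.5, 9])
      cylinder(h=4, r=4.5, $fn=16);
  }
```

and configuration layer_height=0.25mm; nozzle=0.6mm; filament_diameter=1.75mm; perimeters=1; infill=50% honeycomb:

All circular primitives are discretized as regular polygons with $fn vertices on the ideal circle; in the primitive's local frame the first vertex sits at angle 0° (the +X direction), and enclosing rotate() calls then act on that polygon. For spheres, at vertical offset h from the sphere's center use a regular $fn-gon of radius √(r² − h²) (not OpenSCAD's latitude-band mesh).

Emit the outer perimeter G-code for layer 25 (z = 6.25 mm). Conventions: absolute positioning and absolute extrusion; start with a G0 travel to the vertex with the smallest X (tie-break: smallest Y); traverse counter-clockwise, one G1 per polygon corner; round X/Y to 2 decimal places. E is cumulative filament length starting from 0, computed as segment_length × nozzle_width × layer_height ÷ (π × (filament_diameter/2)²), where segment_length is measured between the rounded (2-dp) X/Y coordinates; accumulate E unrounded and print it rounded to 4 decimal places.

At z = 6.25 mm: the sphere: section is a regular 16-gon, circumradius = √(r²−h²) = √(11²−4.75²) = 9.922; the cylinder at (6, 9.5) is absent (z outside [9, 13]); Merging all regions: only the r=11 sphere is present, so the union is just that shape — 1 connected region; (rotated 75° about Z; rotation is an isometry so areas/perimeters/island counts are preserved). The outline is a single polygon with 16 vertices. Extrusion per mm of travel: 0.6 × 0.25 / (π × 0.875²) = 0.062363. Accumulating E over each segment gives final E = 3.8625.

G0 X-9.84 Y-1.30 Z6.25
G1 X-8.59 Y-4.96 E0.2412
G1 X-6.04 Y-7.87 E0.4825
G1 X-2.57 Y-9.58 E0.7237
G1 X1.30 Y-9.84 E0.9656
G1 X4.96 Y-8.59 E1.2068
G1 X7.87 Y-6.04 E1.4481
G1 X9.58 Y-2.57 E1.6894
G1 X9.84 Y1.30 E1.9312
G1 X8.59 Y4.96 E2.1724
G1 X6.04 Y7.87 E2.4137
G1 X2.57 Y9.58 E2.6550
G1 X-1.30 Y9.84 E2.8969
G1 X-4.96 Y8.59 E3.1381
G1 X-7.87 Y6.04 E3.3793
G1 X-9.58 Y2.57 E3.6206
G1 X-9.84 Y-1.30 E3.8625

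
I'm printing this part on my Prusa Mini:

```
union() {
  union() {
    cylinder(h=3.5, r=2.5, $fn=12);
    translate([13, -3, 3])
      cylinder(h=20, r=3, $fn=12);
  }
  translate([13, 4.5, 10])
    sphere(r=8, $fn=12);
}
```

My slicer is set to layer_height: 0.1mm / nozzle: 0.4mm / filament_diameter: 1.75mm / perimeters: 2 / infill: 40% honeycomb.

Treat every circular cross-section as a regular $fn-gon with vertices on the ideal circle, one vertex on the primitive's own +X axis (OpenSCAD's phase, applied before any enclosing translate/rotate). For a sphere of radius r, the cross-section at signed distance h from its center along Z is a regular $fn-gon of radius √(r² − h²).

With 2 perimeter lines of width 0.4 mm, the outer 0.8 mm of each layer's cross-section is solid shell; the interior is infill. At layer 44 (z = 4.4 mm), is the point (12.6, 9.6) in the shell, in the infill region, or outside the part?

At z = 4.4 mm: the cylinder is absent (z outside [0, 3.5]); the r=3 cylinder at (13, -3) gives a regular 12-gon of circumradius 3 (constant along its height); Taking the union: only the r=3 cylinder at (13, -3) is present, so the union is just that shape — 1 connected region; the r=8 sphere at (13, 4.5) contributes a regular 12-gon of circumradius √(8²−5.6²) = 5.713; Taking the union: the regions partially overlap (shared area 2.57 mm²), so overlapping operands fuse into one piece — 1 connected region. Overall, the cross-section is a single solid region. The nearest boundary edge runs (10.14, 9.45)→(13.00, 10.21); distance from the point to it = 0.49 mm. The point is inside the cross-section, 0.49 mm from the nearest boundary — within the 0.8 mm shell band (2 × 0.4).

shell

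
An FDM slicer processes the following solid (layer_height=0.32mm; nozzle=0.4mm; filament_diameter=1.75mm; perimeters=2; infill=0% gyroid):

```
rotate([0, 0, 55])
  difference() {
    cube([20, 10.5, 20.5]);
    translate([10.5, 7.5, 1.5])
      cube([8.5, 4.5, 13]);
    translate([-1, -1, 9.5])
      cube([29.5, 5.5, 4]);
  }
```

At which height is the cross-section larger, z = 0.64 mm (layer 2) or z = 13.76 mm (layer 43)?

layer 2 (z = 0.64 mm)

Layer 2 (z = 0.64): the cube is present — its section is the full 20×10.5 rectangle (area 210.00 mm²); the cube at (10.5, 7.5) does not reach this height (z outside [1.5, 14.5]); the cube at (-1, -1) is not intersected at this z (z outside [9.5, 13.5]); Subtracting the remaining from the first: none of the subtracted shapes is present at this height, so the 20×10.5 cube is unchanged — area = 210.00 mm²; (whole slice rotated 55° about Z — lengths, areas and connectivity unchanged). So its area = 210.00 mm². Layer 43 (z = 13.76): the 20×10.5 cube contributes its full rectangle (area 210.00 mm²); the cube at (10.5, 7.5) is present — its section is the full 8.5×4.5 rectangle (area 38.25 mm²); the cube at (-1, -1) is not intersected at this z (z outside [9.5, 13.5]); After the difference (first − rest): starting from the 20×10.5 cube (210.00 mm²), the 8.5×4.5 cube at (10.5, 7.5) partially overlaps it — only the 25.50 mm² overlap (of its 38.25 mm²) is removed, clipping the outline — area = 184.50 mm²; (whole slice rotated 55° about Z — lengths, areas and connectivity unchanged). So its area = 184.50 mm². Layer 2 is larger (210.00 vs 184.50 mm²).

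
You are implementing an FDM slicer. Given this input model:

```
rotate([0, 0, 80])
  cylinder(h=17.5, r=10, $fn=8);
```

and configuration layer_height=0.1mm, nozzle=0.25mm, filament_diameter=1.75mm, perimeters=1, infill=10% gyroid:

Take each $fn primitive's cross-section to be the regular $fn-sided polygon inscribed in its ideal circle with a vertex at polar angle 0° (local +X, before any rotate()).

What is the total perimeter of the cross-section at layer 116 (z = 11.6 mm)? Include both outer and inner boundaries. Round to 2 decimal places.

61.23 mm

At z = 11.6 mm: the r=10 cylinder contributes a regular 8-gon of circumradius 10 (perimeter = 2·8·10.000·sin(180°/8) = 61.23 mm); (rotated 80° about Z; rotation is an isometry so areas/perimeters/island counts are preserved). Overall, the cross-section is a single solid region. Total boundary length (outer) = 61.23 mm.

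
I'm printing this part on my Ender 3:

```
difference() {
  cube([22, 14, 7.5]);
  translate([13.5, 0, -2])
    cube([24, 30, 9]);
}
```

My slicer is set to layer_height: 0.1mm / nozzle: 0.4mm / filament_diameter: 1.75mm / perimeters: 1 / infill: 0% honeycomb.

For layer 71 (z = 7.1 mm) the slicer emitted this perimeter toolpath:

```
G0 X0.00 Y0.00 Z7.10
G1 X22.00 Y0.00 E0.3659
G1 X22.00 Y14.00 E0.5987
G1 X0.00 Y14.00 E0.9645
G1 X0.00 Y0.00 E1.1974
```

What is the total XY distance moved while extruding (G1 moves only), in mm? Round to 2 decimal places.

Sum the Euclidean lengths of each G1 segment: total = 72.00 mm.

72.00 mm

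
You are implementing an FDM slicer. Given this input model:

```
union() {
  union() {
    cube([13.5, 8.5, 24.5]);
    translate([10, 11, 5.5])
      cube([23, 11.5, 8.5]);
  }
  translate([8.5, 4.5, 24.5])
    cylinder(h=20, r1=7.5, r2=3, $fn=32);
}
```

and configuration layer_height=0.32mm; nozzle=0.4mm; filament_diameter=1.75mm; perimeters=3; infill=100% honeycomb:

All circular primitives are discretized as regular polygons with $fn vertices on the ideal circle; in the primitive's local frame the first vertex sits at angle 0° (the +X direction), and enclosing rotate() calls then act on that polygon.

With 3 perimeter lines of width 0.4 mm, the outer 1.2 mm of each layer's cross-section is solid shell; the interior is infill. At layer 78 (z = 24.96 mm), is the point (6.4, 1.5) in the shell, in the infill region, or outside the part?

infill

At z = 24.96 mm: the cube is absent (z outside [0, 24.5]); the cube at (10, 11) is not intersected at this z (z outside [5.5, 14]); Combining (union): nothing is present at this height; the cone at (8.5, 4.5): at t=0.023 of its height the radius interpolates to r₁+(r₂−r₁)t = 7.396, giving a regular 32-gon of that circumradius; Taking the union: only the cone at (8.5, 4.5) is present, so the union is just that shape — 1 connected region. Overall, the cross-section is a single solid region. The nearest boundary edge runs (3.27, -0.73)→(4.39, -1.65); distance from the point to it = 3.71 mm. The point is inside the cross-section and 3.71 mm from the nearest boundary — more than the 1.2 mm shell width (3 × 0.4), so it's in the infill interior.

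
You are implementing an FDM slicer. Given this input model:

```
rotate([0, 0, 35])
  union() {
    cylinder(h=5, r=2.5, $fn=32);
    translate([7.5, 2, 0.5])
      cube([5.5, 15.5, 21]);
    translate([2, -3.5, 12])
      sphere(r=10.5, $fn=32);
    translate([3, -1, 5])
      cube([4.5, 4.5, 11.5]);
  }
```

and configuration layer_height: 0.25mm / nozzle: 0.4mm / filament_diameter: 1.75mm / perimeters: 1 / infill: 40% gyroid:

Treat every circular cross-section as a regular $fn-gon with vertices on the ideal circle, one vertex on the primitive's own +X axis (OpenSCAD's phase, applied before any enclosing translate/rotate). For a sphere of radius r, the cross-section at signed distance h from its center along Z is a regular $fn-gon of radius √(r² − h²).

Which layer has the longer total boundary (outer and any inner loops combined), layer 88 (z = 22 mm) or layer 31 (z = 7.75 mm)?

Layer 88 (z = 22): the cylinder does not reach this height (z outside [0, 5]); the cube at (7.5, 2) does not reach this height (z outside [0.5, 21.5]); the r=10.5 sphere at (2, -3.5) slices to a regular 32-gon of circumradius 3.202 (√(r²−h²) with h=10 from center) (perimeter = 2·32·3.202·sin(180°/32) = 20.08 mm); the cube at (3, -1) does not reach this height (z outside [5, 16.5]); Combining (union): only the r=10.5 sphere at (2, -3.5) is present, so the union is just that shape — boundary = 20.08 mm; (rotated 35° about Z; rotation is an isometry so areas/perimeters/island counts are preserved). So its perimeter = 20.08 mm. Layer 31 (z = 7.75): the cylinder is not intersected at this z (z outside [0, 5]); the 5.5×15.5 cube at (7.5, 2) contributes its full rectangle (perimeter 42.00 mm); the r=10.5 sphere at (2, -3.5) slices to a regular 32-gon of circumradius 9.601 (√(r²−h²) with h=4.25 from center) (perimeter = 2·32·9.601·sin(180°/32) = 60.23 mm); the cube at (3, -1) is present — its section is the full 4.5×4.5 rectangle (perimeter 18.00 mm); Taking the union: the regions partially overlap (shared area 23.28 mm²), so the edge portions inside another operand are dropped and the merged outline is re-measured after clipping — boundary = 94.20 mm; (rotated 35° about Z; rotation is an isometry so areas/perimeters/island counts are preserved). So its perimeter = 94.20 mm. Layer 31 is larger (94.20 vs 20.08 mm).

layer 31 (z = 7.75 mm)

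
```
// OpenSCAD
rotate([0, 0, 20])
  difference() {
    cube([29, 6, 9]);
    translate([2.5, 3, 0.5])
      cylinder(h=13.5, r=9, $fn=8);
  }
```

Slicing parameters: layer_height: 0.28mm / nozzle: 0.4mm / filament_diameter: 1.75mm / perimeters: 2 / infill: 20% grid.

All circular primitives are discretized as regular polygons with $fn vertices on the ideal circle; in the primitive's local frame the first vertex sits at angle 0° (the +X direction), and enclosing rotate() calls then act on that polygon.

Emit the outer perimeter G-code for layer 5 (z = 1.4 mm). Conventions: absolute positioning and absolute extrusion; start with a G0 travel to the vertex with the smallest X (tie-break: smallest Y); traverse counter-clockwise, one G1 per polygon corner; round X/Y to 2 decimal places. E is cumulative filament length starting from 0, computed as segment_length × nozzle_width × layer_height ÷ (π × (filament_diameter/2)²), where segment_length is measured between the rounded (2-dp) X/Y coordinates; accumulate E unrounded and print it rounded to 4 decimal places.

At z = 1.4 mm: the 29×6 cube contributes its full rectangle; the cylinder at (2.5, 3): section is a regular 8-gon, circumradius r=9; After the difference (first − rest): starting from the 29×6 cube, the r=9 cylinder at (2.5, 3) partially overlaps it — only the 65.27 mm² overlap (of its 229.10 mm²) is removed, clipping the outline — 1 connected region; (rotated 20° about Z; rotation is an isometry so areas/perimeters/island counts are preserved). The outline is a single polygon with 5 vertices. Extrusion per mm of travel: 0.4 × 0.28 / (π × 0.875²) = 0.046564. Accumulating E over each segment gives final E = 2.3270.

G0 X7.59 Y9.15 Z1.40
G1 X9.78 Y6.75 E0.1513
G1 X9.64 Y3.51 E0.3023
G1 X27.25 Y9.92 E1.1749
G1 X25.20 Y15.56 E1.4544
G1 X7.59 Y9.15 E2.3270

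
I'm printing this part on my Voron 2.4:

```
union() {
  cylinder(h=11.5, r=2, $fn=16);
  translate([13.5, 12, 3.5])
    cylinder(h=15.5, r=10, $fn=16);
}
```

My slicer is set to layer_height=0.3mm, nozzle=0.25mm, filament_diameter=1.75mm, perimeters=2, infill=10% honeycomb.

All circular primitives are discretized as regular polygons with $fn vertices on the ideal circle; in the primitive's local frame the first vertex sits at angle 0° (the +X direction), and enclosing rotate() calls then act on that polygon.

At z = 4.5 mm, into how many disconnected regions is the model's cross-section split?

2

At z = 4.5 mm: the r=2 cylinder gives a regular 16-gon of circumradius 2 (constant along its height); the cylinder at (13.5, 12): section is a regular 16-gon, circumradius r=10; Merging all regions: the 2 present regions are separate (no shared area or edge), so areas and boundary lengths simply add and each stays a separate island — 2 connected regions. The result has 2 disconnected regions.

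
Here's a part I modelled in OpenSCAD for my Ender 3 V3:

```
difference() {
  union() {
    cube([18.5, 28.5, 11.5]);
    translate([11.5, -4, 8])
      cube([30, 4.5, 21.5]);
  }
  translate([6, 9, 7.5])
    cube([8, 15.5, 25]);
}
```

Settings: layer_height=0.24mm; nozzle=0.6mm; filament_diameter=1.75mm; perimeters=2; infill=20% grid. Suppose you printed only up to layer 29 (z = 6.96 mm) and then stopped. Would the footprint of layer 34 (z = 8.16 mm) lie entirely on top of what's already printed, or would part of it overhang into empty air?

Compare the two slices. At z = 6.96: the cube (footprint 18.5×28.5) is included at this height (area 527.25 mm²); the cube at (11.5, -4) is not intersected at this z (z outside [8, 29.5]); Taking the union: only the 18.5×28.5 cube is present, so the union is just that shape — area = 527.25 mm²; the cube at (6, 9) does not reach this height (z outside [7.5, 32.5]); After the difference (first − rest): none of the subtracted shapes is present at this height, so that combined region is unchanged — area = 527.25 mm². At z = 8.16: the cube is present — its section is the full 18.5×28.5 rectangle (area 527.25 mm²); the 30×4.5 cube at (11.5, -4) contributes its full rectangle (area 135.00 mm²); Merging all regions: the regions partially overlap — summed areas 662.25 mm² minus the doubly-counted overlap 3.50 mm² gives 658.75 mm² — area = 658.75 mm²; the cube at (6, 9) (footprint 8×15.5) is included at this height (area 124.00 mm²); After the difference (first − rest): starting from the result so far (658.75 mm²), the 8×15.5 cube at (6, 9) lies wholly inside it (removes its full 124.00 mm² and its 47.00 mm outline becomes a hole wall) — area = 534.75 mm². Checking containment: at z = 8.16 the cross-section extends beyond the z = 6.96 cross-section by about 131.50 mm².

part overhangs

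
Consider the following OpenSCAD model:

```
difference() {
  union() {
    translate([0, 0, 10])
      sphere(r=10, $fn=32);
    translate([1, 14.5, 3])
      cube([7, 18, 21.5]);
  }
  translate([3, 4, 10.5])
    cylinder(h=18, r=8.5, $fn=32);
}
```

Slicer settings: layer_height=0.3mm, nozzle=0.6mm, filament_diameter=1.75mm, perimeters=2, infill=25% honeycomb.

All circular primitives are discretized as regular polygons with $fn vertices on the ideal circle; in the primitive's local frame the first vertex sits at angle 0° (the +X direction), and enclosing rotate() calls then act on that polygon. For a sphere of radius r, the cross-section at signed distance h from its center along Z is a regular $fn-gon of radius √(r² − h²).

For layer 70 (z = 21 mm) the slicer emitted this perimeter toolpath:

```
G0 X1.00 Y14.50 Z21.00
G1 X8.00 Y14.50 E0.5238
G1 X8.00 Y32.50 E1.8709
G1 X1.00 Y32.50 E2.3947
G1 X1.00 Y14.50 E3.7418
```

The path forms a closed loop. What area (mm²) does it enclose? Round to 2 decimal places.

Apply the shoelace formula to the sequence of (X, Y) vertices; enclosed area = 126.00 mm².

126.00 mm²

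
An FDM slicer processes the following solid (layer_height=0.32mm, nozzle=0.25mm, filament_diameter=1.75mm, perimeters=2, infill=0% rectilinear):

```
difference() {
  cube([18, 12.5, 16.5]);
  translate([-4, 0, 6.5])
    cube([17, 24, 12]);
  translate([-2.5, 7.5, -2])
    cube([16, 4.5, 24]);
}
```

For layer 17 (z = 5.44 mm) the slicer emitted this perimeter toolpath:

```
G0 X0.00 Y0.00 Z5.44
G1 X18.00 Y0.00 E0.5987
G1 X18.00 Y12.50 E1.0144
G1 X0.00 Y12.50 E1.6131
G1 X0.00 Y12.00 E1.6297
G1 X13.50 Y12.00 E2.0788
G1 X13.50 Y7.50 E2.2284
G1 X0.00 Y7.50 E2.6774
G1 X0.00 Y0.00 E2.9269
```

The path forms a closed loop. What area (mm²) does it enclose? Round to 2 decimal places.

Apply the shoelace formula to the sequence of (X, Y) vertices; enclosed area = 164.25 mm².

164.25 mm²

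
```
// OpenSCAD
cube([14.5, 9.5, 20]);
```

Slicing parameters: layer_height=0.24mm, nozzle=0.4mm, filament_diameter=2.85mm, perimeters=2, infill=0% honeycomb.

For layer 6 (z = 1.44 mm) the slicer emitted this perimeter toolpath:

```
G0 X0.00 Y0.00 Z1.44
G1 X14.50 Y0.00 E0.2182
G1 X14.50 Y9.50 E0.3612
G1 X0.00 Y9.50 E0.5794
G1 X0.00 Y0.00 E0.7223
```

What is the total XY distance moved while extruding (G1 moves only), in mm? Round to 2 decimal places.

48.00 mm

Sum the Euclidean lengths of each G1 segment: total = 48.00 mm.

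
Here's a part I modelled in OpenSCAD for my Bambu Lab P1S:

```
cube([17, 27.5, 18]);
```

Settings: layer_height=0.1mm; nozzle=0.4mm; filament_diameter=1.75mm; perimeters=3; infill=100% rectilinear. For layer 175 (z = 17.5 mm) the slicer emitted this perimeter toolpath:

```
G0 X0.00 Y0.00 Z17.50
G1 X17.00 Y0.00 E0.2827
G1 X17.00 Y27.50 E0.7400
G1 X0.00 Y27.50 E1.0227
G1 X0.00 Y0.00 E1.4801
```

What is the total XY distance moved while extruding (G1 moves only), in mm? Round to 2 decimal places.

89.00 mm

Sum the Euclidean lengths of each G1 segment: total = 89.00 mm.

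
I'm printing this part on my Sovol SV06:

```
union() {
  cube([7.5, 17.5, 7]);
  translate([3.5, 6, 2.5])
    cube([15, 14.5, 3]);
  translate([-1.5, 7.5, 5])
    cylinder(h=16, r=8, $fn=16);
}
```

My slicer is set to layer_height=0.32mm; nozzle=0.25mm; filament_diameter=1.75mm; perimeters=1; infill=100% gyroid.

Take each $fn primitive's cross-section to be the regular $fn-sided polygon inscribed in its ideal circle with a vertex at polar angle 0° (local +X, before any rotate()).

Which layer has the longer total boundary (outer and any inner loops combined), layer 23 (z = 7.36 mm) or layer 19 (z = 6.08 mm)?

Layer 23 (z = 7.36): the cube does not reach this height (z outside [0, 7]); the cube at (3.5, 6) does not reach this height (z outside [2.5, 5.5]); the r=8 cylinder at (-1.5, 7.5) contributes a regular 16-gon of circumradius 8 (perimeter = 2·16·8.000·sin(180°/16) = 49.94 mm); Taking the union: only the r=8 cylinder at (-1.5, 7.5) is present, so the union is just that shape — boundary = 49.94 mm. So its perimeter = 49.94 mm. Layer 19 (z = 6.08): the cube is present — its section is the full 7.5×17.5 rectangle (perimeter 50.00 mm); the cube at (3.5, 6) does not reach this height (z outside [2.5, 5.5]); the r=8 cylinder at (-1.5, 7.5) contributes a regular 16-gon of circumradius 8 (perimeter = 2·16·8.000·sin(180°/16) = 49.94 mm); Taking the union: the regions partially overlap (shared area 74.31 mm²), so the edge portions inside another operand are dropped and the merged outline is re-measured after clipping — boundary = 62.85 mm. So its perimeter = 62.85 mm. Layer 19 is larger (62.85 vs 49.94 mm).

layer 19 (z = 6.08 mm)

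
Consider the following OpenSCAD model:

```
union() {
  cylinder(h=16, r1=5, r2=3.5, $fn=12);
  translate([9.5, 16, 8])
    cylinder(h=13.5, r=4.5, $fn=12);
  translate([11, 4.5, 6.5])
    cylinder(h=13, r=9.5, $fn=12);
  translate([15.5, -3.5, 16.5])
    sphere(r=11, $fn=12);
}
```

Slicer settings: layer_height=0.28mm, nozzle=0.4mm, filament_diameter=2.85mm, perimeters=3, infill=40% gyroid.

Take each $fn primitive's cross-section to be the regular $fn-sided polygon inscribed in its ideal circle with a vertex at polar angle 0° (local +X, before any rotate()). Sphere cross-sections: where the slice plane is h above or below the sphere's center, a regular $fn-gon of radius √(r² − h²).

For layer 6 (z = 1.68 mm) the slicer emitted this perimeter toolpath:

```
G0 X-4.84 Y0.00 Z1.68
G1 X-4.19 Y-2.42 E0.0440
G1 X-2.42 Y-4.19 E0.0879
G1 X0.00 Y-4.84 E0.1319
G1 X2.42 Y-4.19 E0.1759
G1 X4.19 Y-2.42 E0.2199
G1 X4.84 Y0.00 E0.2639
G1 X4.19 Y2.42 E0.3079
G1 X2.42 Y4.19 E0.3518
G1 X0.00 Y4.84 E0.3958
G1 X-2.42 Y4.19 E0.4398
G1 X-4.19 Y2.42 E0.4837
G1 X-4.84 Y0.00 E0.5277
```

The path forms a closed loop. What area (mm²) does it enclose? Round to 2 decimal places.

70.25 mm²

Apply the shoelace formula to the sequence of (X, Y) vertices; enclosed area = 70.25 mm².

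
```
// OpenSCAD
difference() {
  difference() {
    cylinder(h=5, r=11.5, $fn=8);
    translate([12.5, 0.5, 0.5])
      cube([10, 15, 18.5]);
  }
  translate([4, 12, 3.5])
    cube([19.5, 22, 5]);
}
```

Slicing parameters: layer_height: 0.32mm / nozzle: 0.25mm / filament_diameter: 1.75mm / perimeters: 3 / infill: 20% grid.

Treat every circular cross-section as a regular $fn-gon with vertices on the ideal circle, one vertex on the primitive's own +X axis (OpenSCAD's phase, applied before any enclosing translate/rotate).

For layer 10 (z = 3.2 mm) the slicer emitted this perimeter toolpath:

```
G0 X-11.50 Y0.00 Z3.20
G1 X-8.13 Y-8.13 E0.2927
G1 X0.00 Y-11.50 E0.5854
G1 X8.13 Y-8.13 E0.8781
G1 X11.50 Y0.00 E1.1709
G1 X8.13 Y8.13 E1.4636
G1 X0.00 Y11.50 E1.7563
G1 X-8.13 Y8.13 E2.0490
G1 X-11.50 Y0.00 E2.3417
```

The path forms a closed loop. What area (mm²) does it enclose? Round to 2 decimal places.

373.98 mm²

Apply the shoelace formula to the sequence of (X, Y) vertices; enclosed area = 373.98 mm².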